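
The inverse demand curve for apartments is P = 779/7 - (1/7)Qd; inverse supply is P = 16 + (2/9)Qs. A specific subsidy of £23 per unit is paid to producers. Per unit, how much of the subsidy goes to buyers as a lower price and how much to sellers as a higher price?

Buyers gain £9 per unit; sellers gain £14 per unit

Pre-subsidy: 779/7 - (1/7)Q = 16 + (2/9)Q gives Q* = 261 and P* = 74.
With the subsidy, sellers receive Ps = Pb + 23 for each unit, where Pb is the price buyers pay.
On the curves, Pb = 779/7 - (1/7)Q and Ps = 16 + (2/9)Q; the wedge Ps − Pb = 23 gives 16 + (2/9)Q − (779/7 - (1/7)Q) = 23, so Q' = 324.
Then Pb = 779/7 − (1/7)·324 = 65 and Ps = 16 + (2/9)·324 = 88.
Buyers' price falls by P* − Pb = 74 − 65 = 9; sellers' price rises by Ps − P* = 88 − 74 = 14.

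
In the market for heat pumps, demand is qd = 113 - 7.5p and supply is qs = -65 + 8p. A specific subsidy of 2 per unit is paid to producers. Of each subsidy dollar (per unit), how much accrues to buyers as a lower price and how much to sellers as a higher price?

Buyers gain 32/31 per unit; sellers gain 30/31 per unit

Pre-subsidy: 113 - 7.5p = -65 + 8p gives p* = 356/31, q* = 833/31.
With the subsidy, sellers receive ps = pb + 2 for each unit, where pb is the price buyers pay.
Supply in terms of pb becomes qs = -65 + 8(pb + 2) = -49 + 8pb. Setting this equal to demand: 113 - 7.5pb = -49 + 8pb, so pb = 324/31.
Sellers receive ps = 324/31 + 2 = 386/31; q' = 113 − 7.5·(324/31) = 1073/31.
Buyers' price falls by p* − pb = 356/31 − 324/31 = 32/31; sellers' price rises by ps − p* = 386/31 − 356/31 = 30/31.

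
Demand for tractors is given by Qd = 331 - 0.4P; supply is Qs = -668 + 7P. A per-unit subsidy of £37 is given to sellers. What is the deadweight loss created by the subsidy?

Pre-subsidy: 331 - 0.4P = -668 + 7P gives P* = 135, Q* = 277.
With the subsidy, sellers receive Ps = Pb + 37 for each unit, where Pb is the price buyers pay.
Supply in terms of Pb becomes Qs = -668 + 7(Pb + 37) = -409 + 7Pb. Setting this equal to demand: 331 - 0.4Pb = -409 + 7Pb, so Pb = 100.
Sellers receive Ps = 100 + 37 = 137; Q' = 331 − 0.4·100 = 291.
The subsidy expands output by 291 − 277 = 14 past the efficient level; on those units the gap between marginal cost and willingness to pay runs from 0 up to 37.
DWL = ½ × 37 × 14 = 259.

Deadweight loss = £259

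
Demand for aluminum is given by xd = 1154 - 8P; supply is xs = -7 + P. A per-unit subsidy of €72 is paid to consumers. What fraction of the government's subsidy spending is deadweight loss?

Pre-subsidy: 1154 - 8P = -7 + P gives P* = 129, x* = 122.
With the rebate, buyers effectively pay Pb = Ps − 72, where Ps is the price sellers receive.
Demand in terms of Ps becomes xd = 1154 − 8(Ps − 72) = 1730 - 8Ps. Setting this equal to supply: 1730 - 8Ps = -7 + Ps, so Ps = 193.
Buyers pay Pb = 193 − 72 = 121; x' = -7 + 1·193 = 186.
ΔCS = ½(122 + 186)(129 − 121) = 1232; ΔPS = ½(122 + 186)(193 − 129) = 9856.
Government spending = 72 × 186 = 13392.
DWL = ½ × 72 × (186 − 122) = 2304; fraction = 2304 / 13392 = 16/93.

DWL / government spending = 16/93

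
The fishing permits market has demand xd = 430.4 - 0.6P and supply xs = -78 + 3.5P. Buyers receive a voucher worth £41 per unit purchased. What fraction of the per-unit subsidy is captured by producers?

Pre-subsidy: 430.4 - 0.6P = -78 + 3.5P gives P* = 124, x* = 356.
With the rebate, buyers effectively pay Pb = Ps − 41, where Ps is the price sellers receive.
Demand in terms of Ps becomes xd = 430.4 − 0.6(Ps − 41) = 455 - 0.6Ps. Setting this equal to supply: 455 - 0.6Ps = -78 + 3.5Ps, so Ps = 130.
Buyers pay Pb = 130 − 41 = 89; x' = -78 + 3.5·130 = 377.
Buyers' price falls by P* − Pb = 124 − 89 = 35; sellers' price rises by Ps − P* = 130 − 124 = 6.
So producers capture 6/41 = 6/41 of each unit of subsidy.

Producer share = 6/41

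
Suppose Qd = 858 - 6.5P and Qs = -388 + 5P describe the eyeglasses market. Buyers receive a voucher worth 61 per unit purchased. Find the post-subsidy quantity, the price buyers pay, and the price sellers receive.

Pre-subsidy: 858 - 6.5P = -388 + 5P gives P* = 2492/23, Q* = 3536/23.
With the rebate, buyers effectively pay Pb = Ps − 61, where Ps is the price sellers receive.
Demand in terms of Ps becomes Qd = 858 − 6.5(Ps − 61) = 1254.5 - 6.5Ps. Setting this equal to supply: 1254.5 - 6.5Ps = -388 + 5Ps, so Ps = 3285/23.
Buyers pay Pb = 3285/23 − 61 = 1882/23; Q' = -388 + 5·(3285/23) = 7501/23.

Q' = 7501/23; buyers pay 1882/23; sellers receive 3285/23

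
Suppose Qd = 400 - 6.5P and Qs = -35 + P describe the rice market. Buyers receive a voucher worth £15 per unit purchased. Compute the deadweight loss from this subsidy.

Deadweight loss = £97.5

Pre-subsidy: 400 - 6.5P = -35 + P gives P* = 58, Q* = 23.
With the rebate, buyers effectively pay Pb = Ps − 15, where Ps is the price sellers receive.
Demand in terms of Ps becomes Qd = 400 − 6.5(Ps − 15) = 497.5 - 6.5Ps. Setting this equal to supply: 497.5 - 6.5Ps = -35 + Ps, so Ps = 71.
Buyers pay Pb = 71 − 15 = 56; Q' = -35 + 1·71 = 36.
The subsidy expands output by 36 − 23 = 13 past the efficient level; on those units the gap between marginal cost and willingness to pay runs from 0 up to 15.
DWL = ½ × 15 × 13 = 97.5.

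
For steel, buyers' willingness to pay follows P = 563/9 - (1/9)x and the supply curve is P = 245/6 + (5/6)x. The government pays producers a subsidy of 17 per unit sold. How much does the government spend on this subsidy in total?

Pre-subsidy: 563/9 - (1/9)x = 245/6 + (5/6)x gives x* = 23 and P* = 60.
With the subsidy, sellers receive Ps = Pb + 17 for each unit, where Pb is the price buyers pay.
On the curves, Pb = 563/9 - (1/9)x and Ps = 245/6 + (5/6)x; the wedge Ps − Pb = 17 gives 245/6 + (5/6)x − (563/9 - (1/9)x) = 17, so x' = 41.
Then Pb = 563/9 − (1/9)·41 = 58 and Ps = 245/6 + (5/6)·41 = 75.
Government outlay = subsidy × quantity = 17 × 41 = 697.

Government cost = 697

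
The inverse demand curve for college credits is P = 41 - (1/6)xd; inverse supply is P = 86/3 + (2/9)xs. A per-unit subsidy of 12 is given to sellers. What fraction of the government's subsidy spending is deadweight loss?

DWL / government spending = 18/73

Pre-subsidy: 41 - (1/6)x = 86/3 + (2/9)x gives x* = 222/7 and P* = 250/7.
With the subsidy, sellers receive Ps = Pb + 12 for each unit, where Pb is the price buyers pay.
On the curves, Pb = 41 - (1/6)x and Ps = 86/3 + (2/9)x; the wedge Ps − Pb = 12 gives 86/3 + (2/9)x − (41 - (1/6)x) = 12, so x' = 438/7.
Then Pb = 41 − (1/6)·(438/7) = 214/7 and Ps = 86/3 + (2/9)·(438/7) = 298/7.
ΔCS = ½(222/7 + 438/7)(250/7 − 214/7) = 11880/49; ΔPS = ½(222/7 + 438/7)(298/7 − 250/7) = 15840/49.
Government spending = 12 × 438/7 = 5256/7.
DWL = ½ × 12 × (438/7 − 222/7) = 1296/7; fraction = (1296/7) / (5256/7) = 18/73.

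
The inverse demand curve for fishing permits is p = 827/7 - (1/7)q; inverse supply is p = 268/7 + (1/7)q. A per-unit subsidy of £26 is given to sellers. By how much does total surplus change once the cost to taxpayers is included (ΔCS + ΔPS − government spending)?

Net change in total surplus = -£1183

Pre-subsidy: 827/7 - (1/7)q = 268/7 + (1/7)q gives q* = 279.5 and p* = 1095/14.
With the subsidy, sellers receive ps = pb + 26 for each unit, where pb is the price buyers pay.
On the curves, pb = 827/7 - (1/7)q and ps = 268/7 + (1/7)q; the wedge ps − pb = 26 gives 268/7 + (1/7)q − (827/7 - (1/7)q) = 26, so q' = 370.5.
Then pb = 827/7 − (1/7)·370.5 = 913/14 and ps = 268/7 + (1/7)·370.5 = 1277/14.
ΔCS = ½(279.5 + 370.5)(1095/14 − 913/14) = 4225; ΔPS = ½(279.5 + 370.5)(1277/14 − 1095/14) = 4225.
Government spending = 26 × 370.5 = 9633.
Net change = 4225 + 4225 − 9633 = -1183. The loss equals the DWL triangle ½·26·91.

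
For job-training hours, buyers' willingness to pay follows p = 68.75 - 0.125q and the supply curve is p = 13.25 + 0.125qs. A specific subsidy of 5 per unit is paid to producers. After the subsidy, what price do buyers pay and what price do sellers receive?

Buyers pay 38.5; sellers receive 43.5

Pre-subsidy: 68.75 - 0.125q = 13.25 + 0.125q gives q* = 222 and p* = 41.
With the subsidy, sellers receive ps = pb + 5 for each unit, where pb is the price buyers pay.
On the curves, pb = 68.75 - 0.125q and ps = 13.25 + 0.125q; the wedge ps − pb = 5 gives 13.25 + 0.125q − (68.75 - 0.125q) = 5, so q' = 242.
Then pb = 68.75 − 0.125·242 = 38.5 and ps = 13.25 + 0.125·242 = 43.5.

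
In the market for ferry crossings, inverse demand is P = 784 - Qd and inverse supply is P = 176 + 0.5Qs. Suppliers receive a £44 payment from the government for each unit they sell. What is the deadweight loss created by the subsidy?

Deadweight loss = 1936/3

Pre-subsidy: 784 - Q = 176 + 0.5Q gives Q* = 1216/3 and P* = 1136/3.
With the subsidy, sellers receive Ps = Pb + 44 for each unit, where Pb is the price buyers pay.
On the curves, Pb = 784 - Q and Ps = 176 + 0.5Q; the wedge Ps − Pb = 44 gives 176 + 0.5Q − (784 - Q) = 44, so Q' = 1304/3.
Then Pb = 784 − 1·(1304/3) = 1048/3 and Ps = 176 + 0.5·(1304/3) = 1180/3.
The subsidy expands output by 1304/3 − 1216/3 = 88/3 past the efficient level; on those units the gap between marginal cost and willingness to pay runs from 0 up to 44.
DWL = ½ × 44 × 88/3 = 1936/3.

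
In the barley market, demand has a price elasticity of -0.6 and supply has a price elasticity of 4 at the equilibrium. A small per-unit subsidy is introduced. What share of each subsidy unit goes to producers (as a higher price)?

Producer share = 3/23

For a small subsidy around the equilibrium, the benefit split depends on the relative slopes, which at a point are proportional to the elasticities.
Buyer share = εs/(εs + |εd|) = 4/(4 + 0.6) = 20/23; seller share = |εd|/(εs + |εd|) = 3/23.
So producers capture 3/23 of the subsidy.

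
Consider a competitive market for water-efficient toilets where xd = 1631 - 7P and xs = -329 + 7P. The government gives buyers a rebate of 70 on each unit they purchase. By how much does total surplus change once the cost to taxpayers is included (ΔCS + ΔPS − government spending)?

Net change in total surplus = -8575

Pre-subsidy: 1631 - 7P = -329 + 7P gives P* = 140, x* = 651.
With the rebate, buyers effectively pay Pb = Ps − 70, where Ps is the price sellers receive.
Demand in terms of Ps becomes xd = 1631 − 7(Ps − 70) = 2121 - 7Ps. Setting this equal to supply: 2121 - 7Ps = -329 + 7Ps, so Ps = 175.
Buyers pay Pb = 175 − 70 = 105; x' = -329 + 7·175 = 896.
ΔCS = ½(651 + 896)(140 − 105) = 27072.5; ΔPS = ½(651 + 896)(175 − 140) = 27072.5.
Government spending = 70 × 896 = 62720.
Net change = 27072.5 + 27072.5 − 62720 = -8575. The loss equals the DWL triangle ½·70·245.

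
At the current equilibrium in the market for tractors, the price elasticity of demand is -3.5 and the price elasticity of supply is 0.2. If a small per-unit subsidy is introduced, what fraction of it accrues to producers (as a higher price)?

For a small subsidy around the equilibrium, the benefit split depends on the relative slopes, which at a point are proportional to the elasticities.
Buyer share = εs/(εs + |εd|) = 0.2/(0.2 + 3.5) = 2/37; seller share = |εd|/(εs + |εd|) = 35/37.
So producers capture 35/37 of the subsidy.

Producer share = 35/37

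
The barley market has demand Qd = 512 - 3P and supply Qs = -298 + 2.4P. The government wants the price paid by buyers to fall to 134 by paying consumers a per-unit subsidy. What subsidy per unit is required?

At a buyer price of 134, quantity demanded is 512 − 3·134 = 110.
Sellers supply 110 only when they receive Ps with -298 + 2.4·Ps = 110, i.e. Ps = 170.
s = Ps − Pb = 170 − 134 = 36.

Required subsidy s = 36 per unit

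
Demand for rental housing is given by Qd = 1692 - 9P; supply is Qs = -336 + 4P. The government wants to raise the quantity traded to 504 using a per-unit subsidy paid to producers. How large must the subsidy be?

At Q = 504, invert demand for the buyer price: Pb = (1692 − 504)/9 = 132; invert supply for the seller price: Ps = (504 − (-336))/4 = 210.
The subsidy must fill the gap: s = Ps − Pb = 210 − 132 = 78.

Required subsidy s = 78 per unit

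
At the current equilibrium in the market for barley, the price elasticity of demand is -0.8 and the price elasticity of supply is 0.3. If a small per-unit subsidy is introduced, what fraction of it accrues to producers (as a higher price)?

Producer share = 8/11

For a small subsidy around the equilibrium, the benefit split depends on the relative slopes, which at a point are proportional to the elasticities.
Buyer share = εs/(εs + |εd|) = 0.3/(0.3 + 0.8) = 3/11; seller share = |εd|/(εs + |εd|) = 8/11.
So producers capture 8/11 of the subsidy.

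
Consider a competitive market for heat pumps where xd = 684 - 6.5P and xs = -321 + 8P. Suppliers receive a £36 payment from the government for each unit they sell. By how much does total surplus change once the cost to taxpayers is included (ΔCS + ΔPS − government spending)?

Net change in total surplus = -67392/29

Pre-subsidy: 684 - 6.5P = -321 + 8P gives P* = 2010/29, x* = 6771/29.
With the subsidy, sellers receive Ps = Pb + 36 for each unit, where Pb is the price buyers pay.
Supply in terms of Pb becomes xs = -321 + 8(Pb + 36) = -33 + 8Pb. Setting this equal to demand: 684 - 6.5Pb = -33 + 8Pb, so Pb = 1434/29.
Sellers receive Ps = 1434/29 + 36 = 2478/29; x' = 684 − 6.5·(1434/29) = 10515/29.
ΔCS = ½(6771/29 + 10515/29)(2010/29 − 1434/29) = 4978368/841; ΔPS = ½(6771/29 + 10515/29)(2478/29 − 2010/29) = 4044924/841.
Government spending = 36 × 10515/29 = 378540/29.
Net change = 4978368/841 + 4044924/841 − 378540/29 = -67392/29. The loss equals the DWL triangle ½·36·3744/29.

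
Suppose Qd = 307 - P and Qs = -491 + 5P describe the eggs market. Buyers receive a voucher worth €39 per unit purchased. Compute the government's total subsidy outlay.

Pre-subsidy: 307 - P = -491 + 5P gives P* = 133, Q* = 174.
With the rebate, buyers effectively pay Pb = Ps − 39, where Ps is the price sellers receive.
Demand in terms of Ps becomes Qd = 307 − 1(Ps − 39) = 346 - Ps. Setting this equal to supply: 346 - Ps = -491 + 5Ps, so Ps = 139.5.
Buyers pay Pb = 139.5 − 39 = 100.5; Q' = -491 + 5·139.5 = 206.5.
Government outlay = subsidy × quantity = 39 × 206.5 = 8053.5.

Government cost = €8053.5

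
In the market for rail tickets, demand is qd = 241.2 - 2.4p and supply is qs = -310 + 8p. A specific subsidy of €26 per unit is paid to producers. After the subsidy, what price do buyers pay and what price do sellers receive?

Buyers pay €33; sellers receive €59

Pre-subsidy: 241.2 - 2.4p = -310 + 8p gives p* = 53, q* = 114.
With the subsidy, sellers receive ps = pb + 26 for each unit, where pb is the price buyers pay.
Supply in terms of pb becomes qs = -310 + 8(pb + 26) = -102 + 8pb. Setting this equal to demand: 241.2 - 2.4pb = -102 + 8pb, so pb = 33.
Sellers receive ps = 33 + 26 = 59; q' = 241.2 − 2.4·33 = 162.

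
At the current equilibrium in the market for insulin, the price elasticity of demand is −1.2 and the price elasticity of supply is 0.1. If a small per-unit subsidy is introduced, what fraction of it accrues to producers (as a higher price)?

For a small subsidy around the equilibrium, the benefit split depends on the relative slopes, which at a point are proportional to the elasticities.
Buyer share = εs/(εs + |εd|) = 0.1/(0.1 + 1.2) = 1/13; seller share = |εd|/(εs + |εd|) = 12/13.
So producers capture 12/13 of the subsidy.

Producer share = 12/13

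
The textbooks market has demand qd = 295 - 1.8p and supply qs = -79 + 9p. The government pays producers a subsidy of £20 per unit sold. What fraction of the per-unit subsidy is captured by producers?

Producer share = 1/6

Pre-subsidy: 295 - 1.8p = -79 + 9p gives p* = 935/27, q* = 698/3.
With the subsidy, sellers receive ps = pb + 20 for each unit, where pb is the price buyers pay.
Supply in terms of pb becomes qs = -79 + 9(pb + 20) = 101 + 9pb. Setting this equal to demand: 295 - 1.8pb = 101 + 9pb, so pb = 485/27.
Sellers receive ps = 485/27 + 20 = 1025/27; q' = 295 − 1.8·(485/27) = 788/3.
Buyers' price falls by p* − pb = 935/27 − 485/27 = 50/3; sellers' price rises by ps − p* = 1025/27 − 935/27 = 10/3.
So producers capture (10/3)/20 = 1/6 of each unit of subsidy.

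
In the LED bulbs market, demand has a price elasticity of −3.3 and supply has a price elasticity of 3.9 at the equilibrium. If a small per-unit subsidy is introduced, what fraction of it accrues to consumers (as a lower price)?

Consumer share = 13/24

For a small subsidy around the equilibrium, the benefit split depends on the relative slopes, which at a point are proportional to the elasticities.
Buyer share = εs/(εs + |εd|) = 3.9/(3.9 + 3.3) = 13/24; seller share = |εd|/(εs + |εd|) = 11/24.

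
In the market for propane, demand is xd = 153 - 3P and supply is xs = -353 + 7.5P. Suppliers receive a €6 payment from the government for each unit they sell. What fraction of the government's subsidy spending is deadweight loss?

Pre-subsidy: 153 - 3P = -353 + 7.5P gives P* = 1012/21, x* = 59/7.
With the subsidy, sellers receive Ps = Pb + 6 for each unit, where Pb is the price buyers pay.
Supply in terms of Pb becomes xs = -353 + 7.5(Pb + 6) = -308 + 7.5Pb. Setting this equal to demand: 153 - 3Pb = -308 + 7.5Pb, so Pb = 922/21.
Sellers receive Ps = 922/21 + 6 = 1048/21; x' = 153 − 3·(922/21) = 149/7.
ΔCS = ½(59/7 + 149/7)(1012/21 − 922/21) = 3120/49; ΔPS = ½(59/7 + 149/7)(1048/21 − 1012/21) = 1248/49.
Government spending = 6 × 149/7 = 894/7.
DWL = ½ × 6 × (149/7 − 59/7) = 270/7; fraction = (270/7) / (894/7) = 45/149.

DWL / government spending = 45/149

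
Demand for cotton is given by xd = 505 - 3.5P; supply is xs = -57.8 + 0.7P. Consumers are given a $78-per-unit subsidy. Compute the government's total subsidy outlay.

Pre-subsidy: 505 - 3.5P = -57.8 + 0.7P gives P* = 134, x* = 36.
With the rebate, buyers effectively pay Pb = Ps − 78, where Ps is the price sellers receive.
Demand in terms of Ps becomes xd = 505 − 3.5(Ps − 78) = 778 - 3.5Ps. Setting this equal to supply: 778 - 3.5Ps = -57.8 + 0.7Ps, so Ps = 199.
Buyers pay Pb = 199 − 78 = 121; x' = -57.8 + 0.7·199 = 81.5.
Government outlay = subsidy × quantity = 78 × 81.5 = 6357.

Government cost = $6357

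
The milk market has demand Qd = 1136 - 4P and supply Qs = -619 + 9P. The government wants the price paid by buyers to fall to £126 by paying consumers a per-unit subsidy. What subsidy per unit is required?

At a buyer price of 126, quantity demanded is 1136 − 4·126 = 632.
Sellers supply 632 only when they receive Ps with -619 + 9·Ps = 632, i.e. Ps = 139.
s = Ps − Pb = 139 − 126 = 13.

Required subsidy s = £13 per unit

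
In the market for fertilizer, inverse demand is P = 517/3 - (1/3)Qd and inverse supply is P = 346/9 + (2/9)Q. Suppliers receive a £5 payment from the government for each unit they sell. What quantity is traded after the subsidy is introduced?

Pre-subsidy: 517/3 - (1/3)Q = 346/9 + (2/9)Q gives Q* = 241 and P* = 92.
With the subsidy, sellers receive Ps = Pb + 5 for each unit, where Pb is the price buyers pay.
On the curves, Pb = 517/3 - (1/3)Q and Ps = 346/9 + (2/9)Q; the wedge Ps − Pb = 5 gives 346/9 + (2/9)Q − (517/3 - (1/3)Q) = 5, so Q' = 250.
Then Pb = 517/3 − (1/3)·250 = 89 and Ps = 346/9 + (2/9)·250 = 94.

Q' = 250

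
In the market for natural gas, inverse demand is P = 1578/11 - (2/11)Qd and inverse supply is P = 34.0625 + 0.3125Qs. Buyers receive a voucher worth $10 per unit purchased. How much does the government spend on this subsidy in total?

Government cost = 210130/87

Pre-subsidy: 1578/11 - (2/11)Q = 34.0625 + 0.3125Q gives Q* = 19253/87 and P* = 8980/87.
With the rebate, buyers effectively pay Pb = Ps − 10, where Ps is the price sellers receive.
On the curves, Pb = 1578/11 - (2/11)Q and Ps = 34.0625 + 0.3125Q; the wedge Ps − Pb = 10 gives 34.0625 + 0.3125Q − (1578/11 - (2/11)Q) = 10, so Q' = 21013/87.
Then Pb = 1578/11 − (2/11)·(21013/87) = 8660/87 and Ps = 34.0625 + 0.3125·(21013/87) = 9530/87.
Government outlay = subsidy × quantity = 10 × 21013/87 = 210130/87.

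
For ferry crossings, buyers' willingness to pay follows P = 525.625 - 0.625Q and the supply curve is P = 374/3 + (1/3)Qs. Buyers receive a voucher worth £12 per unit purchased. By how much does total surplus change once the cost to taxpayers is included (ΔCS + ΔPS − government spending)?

Net change in total surplus = -1728/23

Pre-subsidy: 525.625 - 0.625Q = 374/3 + (1/3)Q gives Q* = 9623/23 and P* = 6075/23.
With the rebate, buyers effectively pay Pb = Ps − 12, where Ps is the price sellers receive.
On the curves, Pb = 525.625 - 0.625Q and Ps = 374/3 + (1/3)Q; the wedge Ps − Pb = 12 gives 374/3 + (1/3)Q − (525.625 - 0.625Q) = 12, so Q' = 9911/23.
Then Pb = 525.625 − 0.625·(9911/23) = 5895/23 and Ps = 374/3 + (1/3)·(9911/23) = 6171/23.
ΔCS = ½(9623/23 + 9911/23)(6075/23 − 5895/23) = 1758060/529; ΔPS = ½(9623/23 + 9911/23)(6171/23 − 6075/23) = 937632/529.
Government spending = 12 × 9911/23 = 118932/23.
Net change = 1758060/529 + 937632/529 − 118932/23 = -1728/23. The loss equals the DWL triangle ½·12·288/23.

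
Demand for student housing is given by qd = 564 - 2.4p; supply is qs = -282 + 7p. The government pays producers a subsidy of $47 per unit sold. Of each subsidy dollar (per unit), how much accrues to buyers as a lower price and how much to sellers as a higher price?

Pre-subsidy: 564 - 2.4p = -282 + 7p gives p* = 90, q* = 348.
With the subsidy, sellers receive ps = pb + 47 for each unit, where pb is the price buyers pay.
Supply in terms of pb becomes qs = -282 + 7(pb + 47) = 47 + 7pb. Setting this equal to demand: 564 - 2.4pb = 47 + 7pb, so pb = 55.
Sellers receive ps = 55 + 47 = 102; q' = 564 − 2.4·55 = 432.
Buyers' price falls by p* − pb = 90 − 55 = 35; sellers' price rises by ps − p* = 102 − 90 = 12.

Buyers gain $35 per unit; sellers gain $12 per unit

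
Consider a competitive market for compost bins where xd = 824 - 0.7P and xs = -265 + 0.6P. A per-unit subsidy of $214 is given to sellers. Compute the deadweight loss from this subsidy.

Deadweight loss = 480858/65

Pre-subsidy: 824 - 0.7P = -265 + 0.6P gives P* = 10890/13, x* = 3089/13.
With the subsidy, sellers receive Ps = Pb + 214 for each unit, where Pb is the price buyers pay.
Supply in terms of Pb becomes xs = -265 + 0.6(Pb + 214) = -136.6 + 0.6Pb. Setting this equal to demand: 824 - 0.7Pb = -136.6 + 0.6Pb, so Pb = 9606/13.
Sellers receive Ps = 9606/13 + 214 = 12388/13; x' = 824 − 0.7·(9606/13) = 19939/65.
The subsidy expands output by 19939/65 − 3089/13 = 4494/65 past the efficient level; on those units the gap between marginal cost and willingness to pay runs from 0 up to 214.
DWL = ½ × 214 × 4494/65 = 480858/65.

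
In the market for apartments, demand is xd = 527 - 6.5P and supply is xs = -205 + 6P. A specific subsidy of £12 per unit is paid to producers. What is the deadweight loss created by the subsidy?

Pre-subsidy: 527 - 6.5P = -205 + 6P gives P* = 58.56, x* = 146.36.
With the subsidy, sellers receive Ps = Pb + 12 for each unit, where Pb is the price buyers pay.
Supply in terms of Pb becomes xs = -205 + 6(Pb + 12) = -133 + 6Pb. Setting this equal to demand: 527 - 6.5Pb = -133 + 6Pb, so Pb = 52.8.
Sellers receive Ps = 52.8 + 12 = 64.8; x' = 527 − 6.5·52.8 = 183.8.
The subsidy expands output by 183.8 − 146.36 = 37.44 past the efficient level; on those units the gap between marginal cost and willingness to pay runs from 0 up to 12.
DWL = ½ × 12 × 37.44 = 224.64.

Deadweight loss = £224.64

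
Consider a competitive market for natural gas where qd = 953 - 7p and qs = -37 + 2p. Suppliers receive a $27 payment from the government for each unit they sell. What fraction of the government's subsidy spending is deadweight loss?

DWL / government spending = 7/75

Pre-subsidy: 953 - 7p = -37 + 2p gives p* = 110, q* = 183.
With the subsidy, sellers receive ps = pb + 27 for each unit, where pb is the price buyers pay.
Supply in terms of pb becomes qs = -37 + 2(pb + 27) = 17 + 2pb. Setting this equal to demand: 953 - 7pb = 17 + 2pb, so pb = 104.
Sellers receive ps = 104 + 27 = 131; q' = 953 − 7·104 = 225.
ΔCS = ½(183 + 225)(110 − 104) = 1224; ΔPS = ½(183 + 225)(131 − 110) = 4284.
Government spending = 27 × 225 = 6075.
DWL = ½ × 27 × (225 − 183) = 567; fraction = 567 / 6075 = 7/75.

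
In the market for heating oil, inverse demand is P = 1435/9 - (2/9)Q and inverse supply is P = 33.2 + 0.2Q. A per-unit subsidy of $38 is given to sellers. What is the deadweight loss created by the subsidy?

Pre-subsidy: 1435/9 - (2/9)Q = 33.2 + 0.2Q gives Q* = 299 and P* = 93.
With the subsidy, sellers receive Ps = Pb + 38 for each unit, where Pb is the price buyers pay.
On the curves, Pb = 1435/9 - (2/9)Q and Ps = 33.2 + 0.2Q; the wedge Ps − Pb = 38 gives 33.2 + 0.2Q − (1435/9 - (2/9)Q) = 38, so Q' = 389.
Then Pb = 1435/9 − (2/9)·389 = 73 and Ps = 33.2 + 0.2·389 = 111.
The subsidy expands output by 389 − 299 = 90 past the efficient level; on those units the gap between marginal cost and willingness to pay runs from 0 up to 38.
DWL = ½ × 38 × 90 = 1710.

Deadweight loss = $1710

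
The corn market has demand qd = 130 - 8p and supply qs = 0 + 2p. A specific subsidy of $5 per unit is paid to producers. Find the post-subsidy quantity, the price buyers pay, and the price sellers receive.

q' = 34; buyers pay $12; sellers receive $17

Pre-subsidy: 130 - 8p = 0 + 2p gives p* = 13, q* = 26.
With the subsidy, sellers receive ps = pb + 5 for each unit, where pb is the price buyers pay.
Supply in terms of pb becomes qs = 0 + 2(pb + 5) = 10 + 2pb. Setting this equal to demand: 130 - 8pb = 10 + 2pb, so pb = 12.
Sellers receive ps = 12 + 5 = 17; q' = 130 − 8·12 = 34.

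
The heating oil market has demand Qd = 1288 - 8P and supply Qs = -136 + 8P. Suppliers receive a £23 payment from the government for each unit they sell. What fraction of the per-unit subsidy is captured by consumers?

Pre-subsidy: 1288 - 8P = -136 + 8P gives P* = 89, Q* = 576.
With the subsidy, sellers receive Ps = Pb + 23 for each unit, where Pb is the price buyers pay.
Supply in terms of Pb becomes Qs = -136 + 8(Pb + 23) = 48 + 8Pb. Setting this equal to demand: 1288 - 8Pb = 48 + 8Pb, so Pb = 77.5.
Sellers receive Ps = 77.5 + 23 = 100.5; Q' = 1288 − 8·77.5 = 668.
Buyers' price falls by P* − Pb = 89 − 77.5 = 11.5; sellers' price rises by Ps − P* = 100.5 − 89 = 11.5.
So consumers capture 11.5/23 = 0.5 of each unit of subsidy.

Consumer share = 0.5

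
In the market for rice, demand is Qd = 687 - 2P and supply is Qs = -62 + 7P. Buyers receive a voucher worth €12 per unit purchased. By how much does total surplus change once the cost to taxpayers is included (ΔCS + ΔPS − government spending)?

Net change in total surplus = -€112

Pre-subsidy: 687 - 2P = -62 + 7P gives P* = 749/9, Q* = 4685/9.
With the rebate, buyers effectively pay Pb = Ps − 12, where Ps is the price sellers receive.
Demand in terms of Ps becomes Qd = 687 − 2(Ps − 12) = 711 - 2Ps. Setting this equal to supply: 711 - 2Ps = -62 + 7Ps, so Ps = 773/9.
Buyers pay Pb = 773/9 − 12 = 665/9; Q' = -62 + 7·(773/9) = 4853/9.
ΔCS = ½(4685/9 + 4853/9)(749/9 − 665/9) = 133532/27; ΔPS = ½(4685/9 + 4853/9)(773/9 − 749/9) = 38152/27.
Government spending = 12 × 4853/9 = 19412/3.
Net change = 133532/27 + 38152/27 − 19412/3 = -112. The loss equals the DWL triangle ½·12·56/3.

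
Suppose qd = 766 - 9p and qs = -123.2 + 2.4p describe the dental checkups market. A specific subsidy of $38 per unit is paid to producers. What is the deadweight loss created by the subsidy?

Deadweight loss = $1368

Pre-subsidy: 766 - 9p = -123.2 + 2.4p gives p* = 78, q* = 64.
With the subsidy, sellers receive ps = pb + 38 for each unit, where pb is the price buyers pay.
Supply in terms of pb becomes qs = -123.2 + 2.4(pb + 38) = -32 + 2.4pb. Setting this equal to demand: 766 - 9pb = -32 + 2.4pb, so pb = 70.
Sellers receive ps = 70 + 38 = 108; q' = 766 − 9·70 = 136.
The subsidy expands output by 136 − 64 = 72 past the efficient level; on those units the gap between marginal cost and willingness to pay runs from 0 up to 38.
DWL = ½ × 38 × 72 = 1368.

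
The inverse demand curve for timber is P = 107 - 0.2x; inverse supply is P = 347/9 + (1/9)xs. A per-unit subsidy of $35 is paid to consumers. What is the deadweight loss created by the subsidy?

Deadweight loss = $1968.75

Pre-subsidy: 107 - 0.2x = 347/9 + (1/9)x gives x* = 220 and P* = 63.
With the rebate, buyers effectively pay Pb = Ps − 35, where Ps is the price sellers receive.
On the curves, Pb = 107 - 0.2x and Ps = 347/9 + (1/9)x; the wedge Ps − Pb = 35 gives 347/9 + (1/9)x − (107 - 0.2x) = 35, so x' = 332.5.
Then Pb = 107 − 0.2·332.5 = 40.5 and Ps = 347/9 + (1/9)·332.5 = 75.5.
The subsidy expands output by 332.5 − 220 = 112.5 past the efficient level; on those units the gap between marginal cost and willingness to pay runs from 0 up to 35.
DWL = ½ × 35 × 112.5 = 1968.75.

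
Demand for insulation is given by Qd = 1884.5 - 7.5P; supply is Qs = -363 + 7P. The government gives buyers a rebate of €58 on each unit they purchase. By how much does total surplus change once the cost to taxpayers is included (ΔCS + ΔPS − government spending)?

Pre-subsidy: 1884.5 - 7.5P = -363 + 7P gives P* = 155, Q* = 722.
With the rebate, buyers effectively pay Pb = Ps − 58, where Ps is the price sellers receive.
Demand in terms of Ps becomes Qd = 1884.5 − 7.5(Ps − 58) = 2319.5 - 7.5Ps. Setting this equal to supply: 2319.5 - 7.5Ps = -363 + 7Ps, so Ps = 185.
Buyers pay Pb = 185 − 58 = 127; Q' = -363 + 7·185 = 932.
ΔCS = ½(722 + 932)(155 − 127) = 23156; ΔPS = ½(722 + 932)(185 − 155) = 24810.
Government spending = 58 × 932 = 54056.
Net change = 23156 + 24810 − 54056 = -6090. The loss equals the DWL triangle ½·58·210.

Net change in total surplus = -€6090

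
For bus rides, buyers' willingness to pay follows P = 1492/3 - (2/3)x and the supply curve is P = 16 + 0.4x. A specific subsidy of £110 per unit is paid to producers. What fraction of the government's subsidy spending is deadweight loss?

DWL / government spending = 165/1774

Pre-subsidy: 1492/3 - (2/3)x = 16 + 0.4x gives x* = 451.25 and P* = 196.5.
With the subsidy, sellers receive Ps = Pb + 110 for each unit, where Pb is the price buyers pay.
On the curves, Pb = 1492/3 - (2/3)x and Ps = 16 + 0.4x; the wedge Ps − Pb = 110 gives 16 + 0.4x − (1492/3 - (2/3)x) = 110, so x' = 554.375.
Then Pb = 1492/3 − (2/3)·554.375 = 127.75 and Ps = 16 + 0.4·554.375 = 237.75.
ΔCS = ½(451.25 + 554.375)(196.5 − 127.75) = 34568.359375; ΔPS = ½(451.25 + 554.375)(237.75 − 196.5) = 20741.015625.
Government spending = 110 × 554.375 = 60981.25.
DWL = ½ × 110 × (554.375 − 451.25) = 5671.875; fraction = 5671.875 / 60981.25 = 165/1774.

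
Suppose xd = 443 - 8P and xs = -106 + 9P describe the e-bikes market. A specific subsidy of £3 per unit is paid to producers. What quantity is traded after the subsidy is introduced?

x' = 3355/17

Pre-subsidy: 443 - 8P = -106 + 9P gives P* = 549/17, x* = 3139/17.
With the subsidy, sellers receive Ps = Pb + 3 for each unit, where Pb is the price buyers pay.
Supply in terms of Pb becomes xs = -106 + 9(Pb + 3) = -79 + 9Pb. Setting this equal to demand: 443 - 8Pb = -79 + 9Pb, so Pb = 522/17.
Sellers receive Ps = 522/17 + 3 = 573/17; x' = 443 − 8·(522/17) = 3355/17.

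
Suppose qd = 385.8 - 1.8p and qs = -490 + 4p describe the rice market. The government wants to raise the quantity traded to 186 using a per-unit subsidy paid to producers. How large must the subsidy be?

Required subsidy s = 58 per unit

At q = 186, invert demand for the buyer price: pb = (385.8 − 186)/1.8 = 111; invert supply for the seller price: ps = (186 − (-490))/4 = 169.
The subsidy must fill the gap: s = ps − pb = 169 − 111 = 58.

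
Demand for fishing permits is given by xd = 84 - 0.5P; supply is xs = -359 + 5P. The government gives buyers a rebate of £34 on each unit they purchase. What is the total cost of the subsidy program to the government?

Government cost = 22134/11

Pre-subsidy: 84 - 0.5P = -359 + 5P gives P* = 886/11, x* = 481/11.
With the rebate, buyers effectively pay Pb = Ps − 34, where Ps is the price sellers receive.
Demand in terms of Ps becomes xd = 84 − 0.5(Ps − 34) = 101 - 0.5Ps. Setting this equal to supply: 101 - 0.5Ps = -359 + 5Ps, so Ps = 920/11.
Buyers pay Pb = 920/11 − 34 = 546/11; x' = -359 + 5·(920/11) = 651/11.
Government outlay = subsidy × quantity = 34 × 651/11 = 22134/11.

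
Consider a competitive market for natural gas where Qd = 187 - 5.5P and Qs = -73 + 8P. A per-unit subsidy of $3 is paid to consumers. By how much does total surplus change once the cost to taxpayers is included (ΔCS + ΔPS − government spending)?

Pre-subsidy: 187 - 5.5P = -73 + 8P gives P* = 520/27, Q* = 2189/27.
With the rebate, buyers effectively pay Pb = Ps − 3, where Ps is the price sellers receive.
Demand in terms of Ps becomes Qd = 187 − 5.5(Ps − 3) = 203.5 - 5.5Ps. Setting this equal to supply: 203.5 - 5.5Ps = -73 + 8Ps, so Ps = 553/27.
Buyers pay Pb = 553/27 − 3 = 472/27; Q' = -73 + 8·(553/27) = 2453/27.
ΔCS = ½(2189/27 + 2453/27)(520/27 − 472/27) = 37136/243; ΔPS = ½(2189/27 + 2453/27)(553/27 − 520/27) = 25531/243.
Government spending = 3 × 2453/27 = 2453/9.
Net change = 37136/243 + 25531/243 − 2453/9 = -44/3. The loss equals the DWL triangle ½·3·88/9.

Net change in total surplus = -44/3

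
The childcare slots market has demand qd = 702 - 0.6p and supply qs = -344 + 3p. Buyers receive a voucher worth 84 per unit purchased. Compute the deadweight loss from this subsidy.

Deadweight loss = 1764

Pre-subsidy: 702 - 0.6p = -344 + 3p gives p* = 2615/9, q* = 1583/3.
With the rebate, buyers effectively pay pb = ps − 84, where ps is the price sellers receive.
Demand in terms of ps becomes qd = 702 − 0.6(ps − 84) = 752.4 - 0.6ps. Setting this equal to supply: 752.4 - 0.6ps = -344 + 3ps, so ps = 2741/9.
Buyers pay pb = 2741/9 − 84 = 1985/9; q' = -344 + 3·(2741/9) = 1709/3.
The subsidy expands output by 1709/3 − 1583/3 = 42 past the efficient level; on those units the gap between marginal cost and willingness to pay runs from 0 up to 84.
DWL = ½ × 84 × 42 = 1764.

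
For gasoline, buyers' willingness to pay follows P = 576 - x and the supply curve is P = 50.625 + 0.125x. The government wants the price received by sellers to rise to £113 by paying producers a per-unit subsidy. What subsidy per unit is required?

Required subsidy s = £36 per unit

At a seller price of 113, quantity supplied is -405 + 8·113 = 499.
Buyers absorb 499 only when they pay Pb = 576 − 1·499 = 77.
s = Ps − Pb = 113 − 77 = 36.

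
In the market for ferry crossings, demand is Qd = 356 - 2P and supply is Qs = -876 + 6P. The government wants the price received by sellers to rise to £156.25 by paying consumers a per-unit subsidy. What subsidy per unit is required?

Required subsidy s = £9 per unit

At a seller price of 156.25, quantity supplied is -876 + 6·156.25 = 61.5.
Buyers absorb 61.5 only when they pay Pb with 356 − 2·Pb = 61.5, i.e. Pb = 147.25.
s = Ps − Pb = 156.25 − 147.25 = 9.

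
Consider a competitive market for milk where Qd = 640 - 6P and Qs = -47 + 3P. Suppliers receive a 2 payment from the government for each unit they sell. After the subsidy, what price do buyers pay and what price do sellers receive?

Pre-subsidy: 640 - 6P = -47 + 3P gives P* = 229/3, Q* = 182.
With the subsidy, sellers receive Ps = Pb + 2 for each unit, where Pb is the price buyers pay.
Supply in terms of Pb becomes Qs = -47 + 3(Pb + 2) = -41 + 3Pb. Setting this equal to demand: 640 - 6Pb = -41 + 3Pb, so Pb = 227/3.
Sellers receive Ps = 227/3 + 2 = 233/3; Q' = 640 − 6·(227/3) = 186.

Buyers pay 227/3; sellers receive 233/3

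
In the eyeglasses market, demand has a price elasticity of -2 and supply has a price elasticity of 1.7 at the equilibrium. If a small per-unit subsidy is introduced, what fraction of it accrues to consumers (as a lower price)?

Consumer share = 17/37

For a small subsidy around the equilibrium, the benefit split depends on the relative slopes, which at a point are proportional to the elasticities.
Buyer share = εs/(εs + |εd|) = 1.7/(1.7 + 2) = 17/37; seller share = |εd|/(εs + |εd|) = 20/37.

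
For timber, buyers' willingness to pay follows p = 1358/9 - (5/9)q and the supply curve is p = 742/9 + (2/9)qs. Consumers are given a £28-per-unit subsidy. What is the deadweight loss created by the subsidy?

Pre-subsidy: 1358/9 - (5/9)q = 742/9 + (2/9)q gives q* = 88 and p* = 102.
With the rebate, buyers effectively pay pb = ps − 28, where ps is the price sellers receive.
On the curves, pb = 1358/9 - (5/9)q and ps = 742/9 + (2/9)q; the wedge ps − pb = 28 gives 742/9 + (2/9)q − (1358/9 - (5/9)q) = 28, so q' = 124.
Then pb = 1358/9 − (5/9)·124 = 82 and ps = 742/9 + (2/9)·124 = 110.
The subsidy expands output by 124 − 88 = 36 past the efficient level; on those units the gap between marginal cost and willingness to pay runs from 0 up to 28.
DWL = ½ × 28 × 36 = 504.

Deadweight loss = £504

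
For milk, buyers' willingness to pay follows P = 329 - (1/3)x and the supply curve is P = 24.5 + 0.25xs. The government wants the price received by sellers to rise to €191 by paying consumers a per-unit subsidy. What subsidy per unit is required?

At a seller price of 191, quantity supplied is -98 + 4·191 = 666.
Buyers absorb 666 only when they pay Pb = 329 − (1/3)·666 = 107.
s = Ps − Pb = 191 − 107 = 84.

Required subsidy s = €84 per unit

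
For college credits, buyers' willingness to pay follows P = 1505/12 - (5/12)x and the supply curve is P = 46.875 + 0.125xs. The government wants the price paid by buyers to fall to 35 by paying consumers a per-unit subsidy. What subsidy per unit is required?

Required subsidy s = 39 per unit

At a buyer price of 35, quantity demanded is 301 − 2.4·35 = 217.
Sellers supply 217 only when they receive Ps = 46.875 + 0.125·217 = 74.
s = Ps − Pb = 74 − 35 = 39.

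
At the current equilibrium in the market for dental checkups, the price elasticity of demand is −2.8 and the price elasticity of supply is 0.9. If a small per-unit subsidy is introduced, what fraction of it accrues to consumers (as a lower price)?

Consumer share = 9/37

For a small subsidy around the equilibrium, the benefit split depends on the relative slopes, which at a point are proportional to the elasticities.
Buyer share = εs/(εs + |εd|) = 0.9/(0.9 + 2.8) = 9/37; seller share = |εd|/(εs + |εd|) = 28/37.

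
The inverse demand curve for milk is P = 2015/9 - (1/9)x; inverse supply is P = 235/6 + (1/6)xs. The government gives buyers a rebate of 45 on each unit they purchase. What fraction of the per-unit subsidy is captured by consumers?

Pre-subsidy: 2015/9 - (1/9)x = 235/6 + (1/6)x gives x* = 665 and P* = 150.
With the rebate, buyers effectively pay Pb = Ps − 45, where Ps is the price sellers receive.
On the curves, Pb = 2015/9 - (1/9)x and Ps = 235/6 + (1/6)x; the wedge Ps − Pb = 45 gives 235/6 + (1/6)x − (2015/9 - (1/9)x) = 45, so x' = 827.
Then Pb = 2015/9 − (1/9)·827 = 132 and Ps = 235/6 + (1/6)·827 = 177.
Buyers' price falls by P* − Pb = 150 − 132 = 18; sellers' price rises by Ps − P* = 177 − 150 = 27.
So consumers capture 18/45 = 0.4 of each unit of subsidy.

Consumer share = 0.4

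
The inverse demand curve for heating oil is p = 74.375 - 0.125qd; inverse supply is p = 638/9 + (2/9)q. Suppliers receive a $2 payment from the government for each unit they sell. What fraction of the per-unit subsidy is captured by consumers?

Consumer share = 0.36

Pre-subsidy: 74.375 - 0.125q = 638/9 + (2/9)q gives q* = 10.04 and p* = 73.12.
With the subsidy, sellers receive ps = pb + 2 for each unit, where pb is the price buyers pay.
On the curves, pb = 74.375 - 0.125q and ps = 638/9 + (2/9)q; the wedge ps − pb = 2 gives 638/9 + (2/9)q − (74.375 - 0.125q) = 2, so q' = 15.8.
Then pb = 74.375 − 0.125·15.8 = 72.4 and ps = 638/9 + (2/9)·15.8 = 74.4.
Buyers' price falls by p* − pb = 73.12 − 72.4 = 0.72; sellers' price rises by ps − p* = 74.4 − 73.12 = 1.28.
So consumers capture 0.72/2 = 0.36 of each unit of subsidy.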